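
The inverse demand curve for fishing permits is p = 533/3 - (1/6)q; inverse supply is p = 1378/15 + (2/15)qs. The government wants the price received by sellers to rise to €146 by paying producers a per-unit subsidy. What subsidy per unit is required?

At a seller price of 146, quantity supplied is -689 + 7.5·146 = 406.
Buyers absorb 406 only when they pay pb = 533/3 − (1/6)·406 = 110.
s = ps − pb = 146 − 110 = 36.

Required subsidy s = €36 per unit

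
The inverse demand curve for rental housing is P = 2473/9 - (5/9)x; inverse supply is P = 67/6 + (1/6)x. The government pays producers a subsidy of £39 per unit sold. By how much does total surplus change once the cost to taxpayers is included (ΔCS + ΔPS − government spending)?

Pre-subsidy: 2473/9 - (5/9)x = 67/6 + (1/6)x gives x* = 365 and P* = 72.
With the subsidy, sellers receive Ps = Pb + 39 for each unit, where Pb is the price buyers pay.
On the curves, Pb = 2473/9 - (5/9)x and Ps = 67/6 + (1/6)x; the wedge Ps − Pb = 39 gives 67/6 + (1/6)x − (2473/9 - (5/9)x) = 39, so x' = 419.
Then Pb = 2473/9 − (5/9)·419 = 42 and Ps = 67/6 + (1/6)·419 = 81.
ΔCS = ½(365 + 419)(72 − 42) = 11760; ΔPS = ½(365 + 419)(81 − 72) = 3528.
Government spending = 39 × 419 = 16341.
Net change = 11760 + 3528 − 16341 = -1053. The loss equals the DWL triangle ½·39·54.

Net change in total surplus = -£1053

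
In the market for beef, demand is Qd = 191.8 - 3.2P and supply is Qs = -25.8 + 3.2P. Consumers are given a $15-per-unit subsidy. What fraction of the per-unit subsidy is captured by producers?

Pre-subsidy: 191.8 - 3.2P = -25.8 + 3.2P gives P* = 34, Q* = 83.
With the rebate, buyers effectively pay Pb = Ps − 15, where Ps is the price sellers receive.
Demand in terms of Ps becomes Qd = 191.8 − 3.2(Ps − 15) = 239.8 - 3.2Ps. Setting this equal to supply: 239.8 - 3.2Ps = -25.8 + 3.2Ps, so Ps = 41.5.
Buyers pay Pb = 41.5 − 15 = 26.5; Q' = -25.8 + 3.2·41.5 = 107.
Buyers' price falls by P* − Pb = 34 − 26.5 = 7.5; sellers' price rises by Ps − P* = 41.5 − 34 = 7.5.
So producers capture 7.5/15 = 0.5 of each unit of subsidy.

Producer share = 0.5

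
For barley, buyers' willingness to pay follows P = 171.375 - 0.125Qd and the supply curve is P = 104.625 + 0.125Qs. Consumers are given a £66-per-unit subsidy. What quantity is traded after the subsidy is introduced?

Pre-subsidy: 171.375 - 0.125Q = 104.625 + 0.125Q gives Q* = 267 and P* = 138.
With the rebate, buyers effectively pay Pb = Ps − 66, where Ps is the price sellers receive.
On the curves, Pb = 171.375 - 0.125Q and Ps = 104.625 + 0.125Q; the wedge Ps − Pb = 66 gives 104.625 + 0.125Q − (171.375 - 0.125Q) = 66, so Q' = 531.
Then Pb = 171.375 − 0.125·531 = 105 and Ps = 104.625 + 0.125·531 = 171.

Q' = 531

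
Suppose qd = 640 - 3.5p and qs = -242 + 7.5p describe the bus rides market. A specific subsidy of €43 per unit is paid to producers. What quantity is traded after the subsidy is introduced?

Pre-subsidy: 640 - 3.5p = -242 + 7.5p gives p* = 882/11, q* = 3953/11.
With the subsidy, sellers receive ps = pb + 43 for each unit, where pb is the price buyers pay.
Supply in terms of pb becomes qs = -242 + 7.5(pb + 43) = 80.5 + 7.5pb. Setting this equal to demand: 640 - 3.5pb = 80.5 + 7.5pb, so pb = 1119/22.
Sellers receive ps = 1119/22 + 43 = 2065/22; q' = 640 − 3.5·(1119/22) = 20327/44.

q' = 20327/44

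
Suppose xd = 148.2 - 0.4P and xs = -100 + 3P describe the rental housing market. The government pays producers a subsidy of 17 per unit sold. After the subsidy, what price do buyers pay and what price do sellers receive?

Pre-subsidy: 148.2 - 0.4P = -100 + 3P gives P* = 73, x* = 119.
With the subsidy, sellers receive Ps = Pb + 17 for each unit, where Pb is the price buyers pay.
Supply in terms of Pb becomes xs = -100 + 3(Pb + 17) = -49 + 3Pb. Setting this equal to demand: 148.2 - 0.4Pb = -49 + 3Pb, so Pb = 58.
Sellers receive Ps = 58 + 17 = 75; x' = 148.2 − 0.4·58 = 125.

Buyers pay 58; sellers receive 75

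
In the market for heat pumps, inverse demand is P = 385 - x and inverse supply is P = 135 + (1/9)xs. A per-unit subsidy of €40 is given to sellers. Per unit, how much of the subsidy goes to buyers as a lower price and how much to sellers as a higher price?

Pre-subsidy: 385 - x = 135 + (1/9)x gives x* = 225 and P* = 160.
With the subsidy, sellers receive Ps = Pb + 40 for each unit, where Pb is the price buyers pay.
On the curves, Pb = 385 - x and Ps = 135 + (1/9)x; the wedge Ps − Pb = 40 gives 135 + (1/9)x − (385 - x) = 40, so x' = 261.
Then Pb = 385 − 1·261 = 124 and Ps = 135 + (1/9)·261 = 164.
Buyers' price falls by P* − Pb = 160 − 124 = 36; sellers' price rises by Ps − P* = 164 − 160 = 4.

Buyers gain €36 per unit; sellers gain €4 per unit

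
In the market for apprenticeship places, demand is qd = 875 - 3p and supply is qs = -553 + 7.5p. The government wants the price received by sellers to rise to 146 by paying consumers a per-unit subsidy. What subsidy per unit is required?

Required subsidy s = 35 per unit

At a seller price of 146, quantity supplied is -553 + 7.5·146 = 542.
Buyers absorb 542 only when they pay pb with 875 − 3·pb = 542, i.e. pb = 111.
s = ps − pb = 146 − 111 = 35.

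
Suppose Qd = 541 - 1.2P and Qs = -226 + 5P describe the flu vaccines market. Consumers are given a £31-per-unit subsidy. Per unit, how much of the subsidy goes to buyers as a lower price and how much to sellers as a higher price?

Buyers gain £25 per unit; sellers gain £6 per unit

Pre-subsidy: 541 - 1.2P = -226 + 5P gives P* = 3835/31, Q* = 12169/31.
With the rebate, buyers effectively pay Pb = Ps − 31, where Ps is the price sellers receive.
Demand in terms of Ps becomes Qd = 541 − 1.2(Ps − 31) = 578.2 - 1.2Ps. Setting this equal to supply: 578.2 - 1.2Ps = -226 + 5Ps, so Ps = 4021/31.
Buyers pay Pb = 4021/31 − 31 = 3060/31; Q' = -226 + 5·(4021/31) = 13099/31.
Buyers' price falls by P* − Pb = 3835/31 − 3060/31 = 25; sellers' price rises by Ps − P* = 4021/31 − 3835/31 = 6.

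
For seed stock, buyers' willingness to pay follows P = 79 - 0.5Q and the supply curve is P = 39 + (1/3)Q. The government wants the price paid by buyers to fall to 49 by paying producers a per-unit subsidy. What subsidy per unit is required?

At a buyer price of 49, quantity demanded is 158 − 2·49 = 60.
Sellers supply 60 only when they receive Ps = 39 + (1/3)·60 = 59.
s = Ps − Pb = 59 − 49 = 10.

Required subsidy s = 10 per unit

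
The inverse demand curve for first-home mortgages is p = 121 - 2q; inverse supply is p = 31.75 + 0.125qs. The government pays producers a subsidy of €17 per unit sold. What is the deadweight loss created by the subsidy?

Pre-subsidy: 121 - 2q = 31.75 + 0.125q gives q* = 42 and p* = 37.
With the subsidy, sellers receive ps = pb + 17 for each unit, where pb is the price buyers pay.
On the curves, pb = 121 - 2q and ps = 31.75 + 0.125q; the wedge ps − pb = 17 gives 31.75 + 0.125q − (121 - 2q) = 17, so q' = 50.
Then pb = 121 − 2·50 = 21 and ps = 31.75 + 0.125·50 = 38.
The subsidy expands output by 50 − 42 = 8 past the efficient level; on those units the gap between marginal cost and willingness to pay runs from 0 up to 17.
DWL = ½ × 17 × 8 = 68.

Deadweight loss = €68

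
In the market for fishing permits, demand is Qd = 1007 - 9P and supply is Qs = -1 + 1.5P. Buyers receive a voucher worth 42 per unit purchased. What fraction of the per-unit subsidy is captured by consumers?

Consumer share = 1/7

Pre-subsidy: 1007 - 9P = -1 + 1.5P gives P* = 96, Q* = 143.
With the rebate, buyers effectively pay Pb = Ps − 42, where Ps is the price sellers receive.
Demand in terms of Ps becomes Qd = 1007 − 9(Ps − 42) = 1385 - 9Ps. Setting this equal to supply: 1385 - 9Ps = -1 + 1.5Ps, so Ps = 132.
Buyers pay Pb = 132 − 42 = 90; Q' = -1 + 1.5·132 = 197.
Buyers' price falls by P* − Pb = 96 − 90 = 6; sellers' price rises by Ps − P* = 132 − 96 = 36.
So consumers capture 6/42 = 1/7 of each unit of subsidy.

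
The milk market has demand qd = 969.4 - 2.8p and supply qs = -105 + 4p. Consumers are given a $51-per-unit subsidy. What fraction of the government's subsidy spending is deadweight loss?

DWL / government spending = 42/611

Pre-subsidy: 969.4 - 2.8p = -105 + 4p gives p* = 158, q* = 527.
With the rebate, buyers effectively pay pb = ps − 51, where ps is the price sellers receive.
Demand in terms of ps becomes qd = 969.4 − 2.8(ps − 51) = 1112.2 - 2.8ps. Setting this equal to supply: 1112.2 - 2.8ps = -105 + 4ps, so ps = 179.
Buyers pay pb = 179 − 51 = 128; q' = -105 + 4·179 = 611.
ΔCS = ½(527 + 611)(158 − 128) = 17070; ΔPS = ½(527 + 611)(179 − 158) = 11949.
Government spending = 51 × 611 = 31161.
DWL = ½ × 51 × (611 − 527) = 2142; fraction = 2142 / 31161 = 42/611.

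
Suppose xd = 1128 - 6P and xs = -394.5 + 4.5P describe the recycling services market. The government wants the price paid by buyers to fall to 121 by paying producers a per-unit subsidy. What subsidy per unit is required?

Required subsidy s = 56 per unit

At a buyer price of 121, quantity demanded is 1128 − 6·121 = 402.
Sellers supply 402 only when they receive Ps with -394.5 + 4.5·Ps = 402, i.e. Ps = 177.
s = Ps − Pb = 177 − 121 = 56.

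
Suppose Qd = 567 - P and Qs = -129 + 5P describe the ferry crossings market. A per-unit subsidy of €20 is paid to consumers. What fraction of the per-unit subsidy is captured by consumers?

Consumer share = 5/6

Pre-subsidy: 567 - P = -129 + 5P gives P* = 116, Q* = 451.
With the rebate, buyers effectively pay Pb = Ps − 20, where Ps is the price sellers receive.
Demand in terms of Ps becomes Qd = 567 − 1(Ps − 20) = 587 - Ps. Setting this equal to supply: 587 - Ps = -129 + 5Ps, so Ps = 358/3.
Buyers pay Pb = 358/3 − 20 = 298/3; Q' = -129 + 5·(358/3) = 1403/3.
Buyers' price falls by P* − Pb = 116 − 298/3 = 50/3; sellers' price rises by Ps − P* = 358/3 − 116 = 10/3.
So consumers capture (50/3)/20 = 5/6 of each unit of subsidy.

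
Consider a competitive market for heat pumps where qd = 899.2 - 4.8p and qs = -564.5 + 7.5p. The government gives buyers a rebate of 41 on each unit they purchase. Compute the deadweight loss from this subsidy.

Pre-subsidy: 899.2 - 4.8p = -564.5 + 7.5p gives p* = 119, q* = 328.
With the rebate, buyers effectively pay pb = ps − 41, where ps is the price sellers receive.
Demand in terms of ps becomes qd = 899.2 − 4.8(ps − 41) = 1096 - 4.8ps. Setting this equal to supply: 1096 - 4.8ps = -564.5 + 7.5ps, so ps = 135.
Buyers pay pb = 135 − 41 = 94; q' = -564.5 + 7.5·135 = 448.
The subsidy expands output by 448 − 328 = 120 past the efficient level; on those units the gap between marginal cost and willingness to pay runs from 0 up to 41.
DWL = ½ × 41 × 120 = 2460.

Deadweight loss = 2460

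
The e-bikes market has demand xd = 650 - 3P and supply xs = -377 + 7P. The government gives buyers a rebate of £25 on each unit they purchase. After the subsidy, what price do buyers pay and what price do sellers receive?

Pre-subsidy: 650 - 3P = -377 + 7P gives P* = 102.7, x* = 341.9.
With the rebate, buyers effectively pay Pb = Ps − 25, where Ps is the price sellers receive.
Demand in terms of Ps becomes xd = 650 − 3(Ps − 25) = 725 - 3Ps. Setting this equal to supply: 725 - 3Ps = -377 + 7Ps, so Ps = 110.2.
Buyers pay Pb = 110.2 − 25 = 85.2; x' = -377 + 7·110.2 = 394.4.

Buyers pay £85.2; sellers receive £110.2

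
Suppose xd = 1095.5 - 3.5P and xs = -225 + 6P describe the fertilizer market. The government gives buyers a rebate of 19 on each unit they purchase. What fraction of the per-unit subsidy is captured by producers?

Producer share = 7/19

Pre-subsidy: 1095.5 - 3.5P = -225 + 6P gives P* = 139, x* = 609.
With the rebate, buyers effectively pay Pb = Ps − 19, where Ps is the price sellers receive.
Demand in terms of Ps becomes xd = 1095.5 − 3.5(Ps − 19) = 1162 - 3.5Ps. Setting this equal to supply: 1162 - 3.5Ps = -225 + 6Ps, so Ps = 146.
Buyers pay Pb = 146 − 19 = 127; x' = -225 + 6·146 = 651.
Buyers' price falls by P* − Pb = 139 − 127 = 12; sellers' price rises by Ps − P* = 146 − 139 = 7.
So producers capture 7/19 = 7/19 of each unit of subsidy.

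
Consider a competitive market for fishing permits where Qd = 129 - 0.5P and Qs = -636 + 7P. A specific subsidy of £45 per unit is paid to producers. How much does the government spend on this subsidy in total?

Government cost = £4455

Pre-subsidy: 129 - 0.5P = -636 + 7P gives P* = 102, Q* = 78.
With the subsidy, sellers receive Ps = Pb + 45 for each unit, where Pb is the price buyers pay.
Supply in terms of Pb becomes Qs = -636 + 7(Pb + 45) = -321 + 7Pb. Setting this equal to demand: 129 - 0.5Pb = -321 + 7Pb, so Pb = 60.
Sellers receive Ps = 60 + 45 = 105; Q' = 129 − 0.5·60 = 99.
Government outlay = subsidy × quantity = 45 × 99 = 4455.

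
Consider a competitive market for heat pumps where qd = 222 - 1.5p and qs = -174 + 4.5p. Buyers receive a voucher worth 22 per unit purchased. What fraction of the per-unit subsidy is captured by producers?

Producer share = 0.25

Pre-subsidy: 222 - 1.5p = -174 + 4.5p gives p* = 66, q* = 123.
With the rebate, buyers effectively pay pb = ps − 22, where ps is the price sellers receive.
Demand in terms of ps becomes qd = 222 − 1.5(ps − 22) = 255 - 1.5ps. Setting this equal to supply: 255 - 1.5ps = -174 + 4.5ps, so ps = 71.5.
Buyers pay pb = 71.5 − 22 = 49.5; q' = -174 + 4.5·71.5 = 147.75.
Buyers' price falls by p* − pb = 66 − 49.5 = 16.5; sellers' price rises by ps − p* = 71.5 − 66 = 5.5.
So producers capture 5.5/22 = 0.25 of each unit of subsidy.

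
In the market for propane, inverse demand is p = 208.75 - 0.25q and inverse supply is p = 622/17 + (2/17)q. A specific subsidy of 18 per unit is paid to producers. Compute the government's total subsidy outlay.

Government cost = 9310.32

Pre-subsidy: 208.75 - 0.25q = 622/17 + (2/17)q gives q* = 468.28 and p* = 91.68.
With the subsidy, sellers receive ps = pb + 18 for each unit, where pb is the price buyers pay.
On the curves, pb = 208.75 - 0.25q and ps = 622/17 + (2/17)q; the wedge ps − pb = 18 gives 622/17 + (2/17)q − (208.75 - 0.25q) = 18, so q' = 517.24.
Then pb = 208.75 − 0.25·517.24 = 79.44 and ps = 622/17 + (2/17)·517.24 = 97.44.
Government outlay = subsidy × quantity = 18 × 517.24 = 9310.32.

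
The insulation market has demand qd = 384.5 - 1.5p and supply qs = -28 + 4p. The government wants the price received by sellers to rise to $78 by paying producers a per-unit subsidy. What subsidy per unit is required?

Required subsidy s = $11 per unit

At a seller price of 78, quantity supplied is -28 + 4·78 = 284.
Buyers absorb 284 only when they pay pb with 384.5 − 1.5·pb = 284, i.e. pb = 67.
s = ps − pb = 78 − 67 = 11.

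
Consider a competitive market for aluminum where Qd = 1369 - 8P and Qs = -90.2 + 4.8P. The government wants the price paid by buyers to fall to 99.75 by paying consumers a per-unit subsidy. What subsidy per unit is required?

At a buyer price of 99.75, quantity demanded is 1369 − 8·99.75 = 571.
Sellers supply 571 only when they receive Ps with -90.2 + 4.8·Ps = 571, i.e. Ps = 137.75.
s = Ps − Pb = 137.75 − 99.75 = 38.

Required subsidy s = 38 per unit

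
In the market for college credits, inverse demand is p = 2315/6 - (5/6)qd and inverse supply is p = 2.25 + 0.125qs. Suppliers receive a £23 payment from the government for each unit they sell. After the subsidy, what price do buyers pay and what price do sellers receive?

Buyers pay 1485/46; sellers receive 2543/46

Pre-subsidy: 2315/6 - (5/6)q = 2.25 + 0.125q gives q* = 9206/23 and p* = 2405/46.
With the subsidy, sellers receive ps = pb + 23 for each unit, where pb is the price buyers pay.
On the curves, pb = 2315/6 - (5/6)q and ps = 2.25 + 0.125q; the wedge ps − pb = 23 gives 2.25 + 0.125q − (2315/6 - (5/6)q) = 23, so q' = 9758/23.
Then pb = 2315/6 − (5/6)·(9758/23) = 1485/46 and ps = 2.25 + 0.125·(9758/23) = 2543/46.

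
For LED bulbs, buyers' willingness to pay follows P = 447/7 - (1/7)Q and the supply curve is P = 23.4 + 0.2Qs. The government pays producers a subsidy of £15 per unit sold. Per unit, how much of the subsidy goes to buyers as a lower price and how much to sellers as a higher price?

Buyers gain £6.25 per unit; sellers gain £8.75 per unit

Pre-subsidy: 447/7 - (1/7)Q = 23.4 + 0.2Q gives Q* = 118 and P* = 47.
With the subsidy, sellers receive Ps = Pb + 15 for each unit, where Pb is the price buyers pay.
On the curves, Pb = 447/7 - (1/7)Q and Ps = 23.4 + 0.2Q; the wedge Ps − Pb = 15 gives 23.4 + 0.2Q − (447/7 - (1/7)Q) = 15, so Q' = 161.75.
Then Pb = 447/7 − (1/7)·161.75 = 40.75 and Ps = 23.4 + 0.2·161.75 = 55.75.
Buyers' price falls by P* − Pb = 47 − 40.75 = 6.25; sellers' price rises by Ps − P* = 55.75 − 47 = 8.75.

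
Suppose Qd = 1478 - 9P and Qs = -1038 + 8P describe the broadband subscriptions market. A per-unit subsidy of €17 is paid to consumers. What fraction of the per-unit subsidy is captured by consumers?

Consumer share = 8/17

Pre-subsidy: 1478 - 9P = -1038 + 8P gives P* = 148, Q* = 146.
With the rebate, buyers effectively pay Pb = Ps − 17, where Ps is the price sellers receive.
Demand in terms of Ps becomes Qd = 1478 − 9(Ps − 17) = 1631 - 9Ps. Setting this equal to supply: 1631 - 9Ps = -1038 + 8Ps, so Ps = 157.
Buyers pay Pb = 157 − 17 = 140; Q' = -1038 + 8·157 = 218.
Buyers' price falls by P* − Pb = 148 − 140 = 8; sellers' price rises by Ps − P* = 157 − 148 = 9.
So consumers capture 8/17 = 8/17 of each unit of subsidy.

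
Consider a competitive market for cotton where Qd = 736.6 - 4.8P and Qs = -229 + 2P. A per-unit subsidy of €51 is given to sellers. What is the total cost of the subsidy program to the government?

Pre-subsidy: 736.6 - 4.8P = -229 + 2P gives P* = 142, Q* = 55.
With the subsidy, sellers receive Ps = Pb + 51 for each unit, where Pb is the price buyers pay.
Supply in terms of Pb becomes Qs = -229 + 2(Pb + 51) = -127 + 2Pb. Setting this equal to demand: 736.6 - 4.8Pb = -127 + 2Pb, so Pb = 127.
Sellers receive Ps = 127 + 51 = 178; Q' = 736.6 − 4.8·127 = 127.
Government outlay = subsidy × quantity = 51 × 127 = 6477.

Government cost = €6477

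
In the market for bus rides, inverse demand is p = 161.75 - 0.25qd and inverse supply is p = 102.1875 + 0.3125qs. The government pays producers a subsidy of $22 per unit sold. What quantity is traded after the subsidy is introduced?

Pre-subsidy: 161.75 - 0.25q = 102.1875 + 0.3125q gives q* = 953/9 and p* = 2435/18.
With the subsidy, sellers receive ps = pb + 22 for each unit, where pb is the price buyers pay.
On the curves, pb = 161.75 - 0.25q and ps = 102.1875 + 0.3125q; the wedge ps − pb = 22 gives 102.1875 + 0.3125q − (161.75 - 0.25q) = 22, so q' = 145.
Then pb = 161.75 − 0.25·145 = 125.5 and ps = 102.1875 + 0.3125·145 = 147.5.

q' = 145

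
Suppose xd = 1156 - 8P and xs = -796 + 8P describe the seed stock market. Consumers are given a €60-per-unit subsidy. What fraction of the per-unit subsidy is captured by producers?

Pre-subsidy: 1156 - 8P = -796 + 8P gives P* = 122, x* = 180.
With the rebate, buyers effectively pay Pb = Ps − 60, where Ps is the price sellers receive.
Demand in terms of Ps becomes xd = 1156 − 8(Ps − 60) = 1636 - 8Ps. Setting this equal to supply: 1636 - 8Ps = -796 + 8Ps, so Ps = 152.
Buyers pay Pb = 152 − 60 = 92; x' = -796 + 8·152 = 420.
Buyers' price falls by P* − Pb = 122 − 92 = 30; sellers' price rises by Ps − P* = 152 − 122 = 30.
So producers capture 30/60 = 0.5 of each unit of subsidy.

Producer share = 0.5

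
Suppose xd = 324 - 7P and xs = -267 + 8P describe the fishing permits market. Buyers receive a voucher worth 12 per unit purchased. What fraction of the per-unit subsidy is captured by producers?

Pre-subsidy: 324 - 7P = -267 + 8P gives P* = 39.4, x* = 48.2.
With the rebate, buyers effectively pay Pb = Ps − 12, where Ps is the price sellers receive.
Demand in terms of Ps becomes xd = 324 − 7(Ps − 12) = 408 - 7Ps. Setting this equal to supply: 408 - 7Ps = -267 + 8Ps, so Ps = 45.
Buyers pay Pb = 45 − 12 = 33; x' = -267 + 8·45 = 93.
Buyers' price falls by P* − Pb = 39.4 − 33 = 6.4; sellers' price rises by Ps − P* = 45 − 39.4 = 5.6.
So producers capture 5.6/12 = 7/15 of each unit of subsidy.

Producer share = 7/15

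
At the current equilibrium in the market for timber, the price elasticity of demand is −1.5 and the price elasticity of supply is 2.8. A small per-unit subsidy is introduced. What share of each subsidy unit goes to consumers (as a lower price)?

Consumer share = 28/43

For a small subsidy around the equilibrium, the benefit split depends on the relative slopes, which at a point are proportional to the elasticities.
Buyer share = εs/(εs + |εd|) = 2.8/(2.8 + 1.5) = 28/43; seller share = |εd|/(εs + |εd|) = 15/43.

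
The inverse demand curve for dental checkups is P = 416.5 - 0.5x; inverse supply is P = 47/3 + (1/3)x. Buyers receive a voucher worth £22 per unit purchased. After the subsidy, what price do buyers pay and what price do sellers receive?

Buyers pay £162.8; sellers receive £184.8

Pre-subsidy: 416.5 - 0.5x = 47/3 + (1/3)x gives x* = 481 and P* = 176.
With the rebate, buyers effectively pay Pb = Ps − 22, where Ps is the price sellers receive.
On the curves, Pb = 416.5 - 0.5x and Ps = 47/3 + (1/3)x; the wedge Ps − Pb = 22 gives 47/3 + (1/3)x − (416.5 - 0.5x) = 22, so x' = 507.4.
Then Pb = 416.5 − 0.5·507.4 = 162.8 and Ps = 47/3 + (1/3)·507.4 = 184.8.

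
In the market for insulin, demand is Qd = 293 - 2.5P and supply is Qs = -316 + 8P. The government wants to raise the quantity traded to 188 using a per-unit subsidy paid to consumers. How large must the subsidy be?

Required subsidy s = 21 per unit

At Q = 188, invert demand for the buyer price: Pb = (293 − 188)/2.5 = 42; invert supply for the seller price: Ps = (188 − (-316))/8 = 63.
The subsidy must fill the gap: s = Ps − Pb = 63 − 42 = 21.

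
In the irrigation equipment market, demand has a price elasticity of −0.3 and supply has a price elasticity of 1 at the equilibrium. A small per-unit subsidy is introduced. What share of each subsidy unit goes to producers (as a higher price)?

Producer share = 3/13

For a small subsidy around the equilibrium, the benefit split depends on the relative slopes, which at a point are proportional to the elasticities.
Buyer share = εs/(εs + |εd|) = 1/(1 + 0.3) = 10/13; seller share = |εd|/(εs + |εd|) = 3/13.
So producers capture 3/13 of the subsidy.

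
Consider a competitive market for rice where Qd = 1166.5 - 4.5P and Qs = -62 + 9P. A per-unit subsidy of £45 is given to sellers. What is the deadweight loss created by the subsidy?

Pre-subsidy: 1166.5 - 4.5P = -62 + 9P gives P* = 91, Q* = 757.
With the subsidy, sellers receive Ps = Pb + 45 for each unit, where Pb is the price buyers pay.
Supply in terms of Pb becomes Qs = -62 + 9(Pb + 45) = 343 + 9Pb. Setting this equal to demand: 1166.5 - 4.5Pb = 343 + 9Pb, so Pb = 61.
Sellers receive Ps = 61 + 45 = 106; Q' = 1166.5 − 4.5·61 = 892.
The subsidy expands output by 892 − 757 = 135 past the efficient level; on those units the gap between marginal cost and willingness to pay runs from 0 up to 45.
DWL = ½ × 45 × 135 = 3037.5.

Deadweight loss = £3037.5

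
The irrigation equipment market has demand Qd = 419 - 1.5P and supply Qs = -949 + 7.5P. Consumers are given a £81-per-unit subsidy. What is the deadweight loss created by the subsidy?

Deadweight loss = £4100.625

Pre-subsidy: 419 - 1.5P = -949 + 7.5P gives P* = 152, Q* = 191.
With the rebate, buyers effectively pay Pb = Ps − 81, where Ps is the price sellers receive.
Demand in terms of Ps becomes Qd = 419 − 1.5(Ps − 81) = 540.5 - 1.5Ps. Setting this equal to supply: 540.5 - 1.5Ps = -949 + 7.5Ps, so Ps = 165.5.
Buyers pay Pb = 165.5 − 81 = 84.5; Q' = -949 + 7.5·165.5 = 292.25.
The subsidy expands output by 292.25 − 191 = 101.25 past the efficient level; on those units the gap between marginal cost and willingness to pay runs from 0 up to 81.
DWL = ½ × 81 × 101.25 = 4100.625.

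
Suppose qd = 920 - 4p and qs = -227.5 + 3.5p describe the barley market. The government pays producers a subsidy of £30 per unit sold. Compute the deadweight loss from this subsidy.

Pre-subsidy: 920 - 4p = -227.5 + 3.5p gives p* = 153, q* = 308.
With the subsidy, sellers receive ps = pb + 30 for each unit, where pb is the price buyers pay.
Supply in terms of pb becomes qs = -227.5 + 3.5(pb + 30) = -122.5 + 3.5pb. Setting this equal to demand: 920 - 4pb = -122.5 + 3.5pb, so pb = 139.
Sellers receive ps = 139 + 30 = 169; q' = 920 − 4·139 = 364.
The subsidy expands output by 364 − 308 = 56 past the efficient level; on those units the gap between marginal cost and willingness to pay runs from 0 up to 30.
DWL = ½ × 30 × 56 = 840.

Deadweight loss = £840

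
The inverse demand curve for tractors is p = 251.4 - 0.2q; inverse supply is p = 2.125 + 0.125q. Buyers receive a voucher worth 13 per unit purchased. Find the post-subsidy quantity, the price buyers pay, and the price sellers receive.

Pre-subsidy: 251.4 - 0.2q = 2.125 + 0.125q gives q* = 767 and p* = 98.
With the rebate, buyers effectively pay pb = ps − 13, where ps is the price sellers receive.
On the curves, pb = 251.4 - 0.2q and ps = 2.125 + 0.125q; the wedge ps − pb = 13 gives 2.125 + 0.125q − (251.4 - 0.2q) = 13, so q' = 807.
Then pb = 251.4 − 0.2·807 = 90 and ps = 2.125 + 0.125·807 = 103.

q' = 807; buyers pay 90; sellers receive 103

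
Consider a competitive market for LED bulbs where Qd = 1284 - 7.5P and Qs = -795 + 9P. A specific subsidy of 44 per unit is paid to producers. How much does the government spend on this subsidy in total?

Government cost = 22836

Pre-subsidy: 1284 - 7.5P = -795 + 9P gives P* = 126, Q* = 339.
With the subsidy, sellers receive Ps = Pb + 44 for each unit, where Pb is the price buyers pay.
Supply in terms of Pb becomes Qs = -795 + 9(Pb + 44) = -399 + 9Pb. Setting this equal to demand: 1284 - 7.5Pb = -399 + 9Pb, so Pb = 102.
Sellers receive Ps = 102 + 44 = 146; Q' = 1284 − 7.5·102 = 519.
Government outlay = subsidy × quantity = 44 × 519 = 22836.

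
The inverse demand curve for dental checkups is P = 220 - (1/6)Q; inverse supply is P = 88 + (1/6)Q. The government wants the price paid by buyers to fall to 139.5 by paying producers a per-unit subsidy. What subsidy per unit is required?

At a buyer price of 139.5, quantity demanded is 1320 − 6·139.5 = 483.
Sellers supply 483 only when they receive Ps = 88 + (1/6)·483 = 168.5.
s = Ps − Pb = 168.5 − 139.5 = 29.

Required subsidy s = 29 per unit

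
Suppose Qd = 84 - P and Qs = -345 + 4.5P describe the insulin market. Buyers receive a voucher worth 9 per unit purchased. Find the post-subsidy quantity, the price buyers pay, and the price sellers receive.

Q' = 147/11; buyers pay 777/11; sellers receive 876/11

Pre-subsidy: 84 - P = -345 + 4.5P gives P* = 78, Q* = 6.
With the rebate, buyers effectively pay Pb = Ps − 9, where Ps is the price sellers receive.
Demand in terms of Ps becomes Qd = 84 − 1(Ps − 9) = 93 - Ps. Setting this equal to supply: 93 - Ps = -345 + 4.5Ps, so Ps = 876/11.
Buyers pay Pb = 876/11 − 9 = 777/11; Q' = -345 + 4.5·(876/11) = 147/11.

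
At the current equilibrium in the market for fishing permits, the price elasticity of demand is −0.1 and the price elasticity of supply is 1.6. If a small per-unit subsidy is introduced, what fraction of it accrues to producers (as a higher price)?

For a small subsidy around the equilibrium, the benefit split depends on the relative slopes, which at a point are proportional to the elasticities.
Buyer share = εs/(εs + |εd|) = 1.6/(1.6 + 0.1) = 16/17; seller share = |εd|/(εs + |εd|) = 1/17.
So producers capture 1/17 of the subsidy.

Producer share = 1/17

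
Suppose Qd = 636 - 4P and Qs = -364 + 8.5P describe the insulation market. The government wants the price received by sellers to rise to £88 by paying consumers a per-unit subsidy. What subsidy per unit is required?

Required subsidy s = £25 per unit

At a seller price of 88, quantity supplied is -364 + 8.5·88 = 384.
Buyers absorb 384 only when they pay Pb with 636 − 4·Pb = 384, i.e. Pb = 63.
s = Ps − Pb = 88 − 63 = 25.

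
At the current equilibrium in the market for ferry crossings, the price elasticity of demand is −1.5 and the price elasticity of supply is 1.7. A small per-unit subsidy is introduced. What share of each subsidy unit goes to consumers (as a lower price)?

For a small subsidy around the equilibrium, the benefit split depends on the relative slopes, which at a point are proportional to the elasticities.
Buyer share = εs/(εs + |εd|) = 1.7/(1.7 + 1.5) = 0.53125; seller share = |εd|/(εs + |εd|) = 0.46875.

Consumer share = 0.53125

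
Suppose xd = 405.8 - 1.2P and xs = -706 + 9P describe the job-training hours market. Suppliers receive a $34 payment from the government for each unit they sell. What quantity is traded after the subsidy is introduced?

Pre-subsidy: 405.8 - 1.2P = -706 + 9P gives P* = 109, x* = 275.
With the subsidy, sellers receive Ps = Pb + 34 for each unit, where Pb is the price buyers pay.
Supply in terms of Pb becomes xs = -706 + 9(Pb + 34) = -400 + 9Pb. Setting this equal to demand: 405.8 - 1.2Pb = -400 + 9Pb, so Pb = 79.
Sellers receive Ps = 79 + 34 = 113; x' = 405.8 − 1.2·79 = 311.

x' = 311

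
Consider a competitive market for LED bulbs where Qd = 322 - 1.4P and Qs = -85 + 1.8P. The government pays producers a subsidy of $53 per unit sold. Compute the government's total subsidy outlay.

Government cost = $9840.775

Pre-subsidy: 322 - 1.4P = -85 + 1.8P gives P* = 127.1875, Q* = 143.9375.
With the subsidy, sellers receive Ps = Pb + 53 for each unit, where Pb is the price buyers pay.
Supply in terms of Pb becomes Qs = -85 + 1.8(Pb + 53) = 10.4 + 1.8Pb. Setting this equal to demand: 322 - 1.4Pb = 10.4 + 1.8Pb, so Pb = 97.375.
Sellers receive Ps = 97.375 + 53 = 150.375; Q' = 322 − 1.4·97.375 = 185.675.
Government outlay = subsidy × quantity = 53 × 185.675 = 9840.775.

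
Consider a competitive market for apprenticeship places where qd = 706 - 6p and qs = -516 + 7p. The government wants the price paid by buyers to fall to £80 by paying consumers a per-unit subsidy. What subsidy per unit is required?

Required subsidy s = £26 per unit

At a buyer price of 80, quantity demanded is 706 − 6·80 = 226.
Sellers supply 226 only when they receive ps with -516 + 7·ps = 226, i.e. ps = 106.
s = ps − pb = 106 − 80 = 26.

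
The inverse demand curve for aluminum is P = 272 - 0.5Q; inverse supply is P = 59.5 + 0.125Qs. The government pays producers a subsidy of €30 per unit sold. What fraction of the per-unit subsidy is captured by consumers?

Pre-subsidy: 272 - 0.5Q = 59.5 + 0.125Q gives Q* = 340 and P* = 102.
With the subsidy, sellers receive Ps = Pb + 30 for each unit, where Pb is the price buyers pay.
On the curves, Pb = 272 - 0.5Q and Ps = 59.5 + 0.125Q; the wedge Ps − Pb = 30 gives 59.5 + 0.125Q − (272 - 0.5Q) = 30, so Q' = 388.
Then Pb = 272 − 0.5·388 = 78 and Ps = 59.5 + 0.125·388 = 108.
Buyers' price falls by P* − Pb = 102 − 78 = 24; sellers' price rises by Ps − P* = 108 − 102 = 6.
So consumers capture 24/30 = 0.8 of each unit of subsidy.

Consumer share = 0.8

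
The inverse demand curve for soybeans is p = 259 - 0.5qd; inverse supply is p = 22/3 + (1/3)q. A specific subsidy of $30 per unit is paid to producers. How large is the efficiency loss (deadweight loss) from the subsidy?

Deadweight loss = $540

Pre-subsidy: 259 - 0.5q = 22/3 + (1/3)q gives q* = 302 and p* = 108.
With the subsidy, sellers receive ps = pb + 30 for each unit, where pb is the price buyers pay.
On the curves, pb = 259 - 0.5q and ps = 22/3 + (1/3)q; the wedge ps − pb = 30 gives 22/3 + (1/3)q − (259 - 0.5q) = 30, so q' = 338.
Then pb = 259 − 0.5·338 = 90 and ps = 22/3 + (1/3)·338 = 120.
The subsidy expands output by 338 − 302 = 36 past the efficient level; on those units the gap between marginal cost and willingness to pay runs from 0 up to 30.
DWL = ½ × 30 × 36 = 540.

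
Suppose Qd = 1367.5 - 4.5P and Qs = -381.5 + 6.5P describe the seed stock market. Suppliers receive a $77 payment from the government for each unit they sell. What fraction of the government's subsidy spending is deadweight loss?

DWL / government spending = 819/6854

Pre-subsidy: 1367.5 - 4.5P = -381.5 + 6.5P gives P* = 159, Q* = 652.
With the subsidy, sellers receive Ps = Pb + 77 for each unit, where Pb is the price buyers pay.
Supply in terms of Pb becomes Qs = -381.5 + 6.5(Pb + 77) = 119 + 6.5Pb. Setting this equal to demand: 1367.5 - 4.5Pb = 119 + 6.5Pb, so Pb = 113.5.
Sellers receive Ps = 113.5 + 77 = 190.5; Q' = 1367.5 − 4.5·113.5 = 856.75.
ΔCS = ½(652 + 856.75)(159 − 113.5) = 34324.0625; ΔPS = ½(652 + 856.75)(190.5 − 159) = 23762.8125.
Government spending = 77 × 856.75 = 65969.75.
DWL = ½ × 77 × (856.75 − 652) = 7882.875; fraction = 7882.875 / 65969.75 = 819/6854.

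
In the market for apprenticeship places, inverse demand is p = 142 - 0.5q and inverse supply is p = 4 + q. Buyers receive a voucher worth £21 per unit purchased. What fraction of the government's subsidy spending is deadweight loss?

DWL / government spending = 7/106

Pre-subsidy: 142 - 0.5q = 4 + q gives q* = 92 and p* = 96.
With the rebate, buyers effectively pay pb = ps − 21, where ps is the price sellers receive.
On the curves, pb = 142 - 0.5q and ps = 4 + q; the wedge ps − pb = 21 gives 4 + q − (142 - 0.5q) = 21, so q' = 106.
Then pb = 142 − 0.5·106 = 89 and ps = 4 + 1·106 = 110.
ΔCS = ½(92 + 106)(96 − 89) = 693; ΔPS = ½(92 + 106)(110 − 96) = 1386.
Government spending = 21 × 106 = 2226.
DWL = ½ × 21 × (106 − 92) = 147; fraction = 147 / 2226 = 7/106.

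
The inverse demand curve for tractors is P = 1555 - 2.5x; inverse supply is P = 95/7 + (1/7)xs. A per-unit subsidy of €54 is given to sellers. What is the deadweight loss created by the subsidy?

Pre-subsidy: 1555 - 2.5x = 95/7 + (1/7)x gives x* = 21580/37 and P* = 3585/37.
With the subsidy, sellers receive Ps = Pb + 54 for each unit, where Pb is the price buyers pay.
On the curves, Pb = 1555 - 2.5x and Ps = 95/7 + (1/7)x; the wedge Ps − Pb = 54 gives 95/7 + (1/7)x − (1555 - 2.5x) = 54, so x' = 22336/37.
Then Pb = 1555 − 2.5·(22336/37) = 1695/37 and Ps = 95/7 + (1/7)·(22336/37) = 3693/37.
The subsidy expands output by 22336/37 − 21580/37 = 756/37 past the efficient level; on those units the gap between marginal cost and willingness to pay runs from 0 up to 54.
DWL = ½ × 54 × 756/37 = 20412/37.

Deadweight loss = 20412/37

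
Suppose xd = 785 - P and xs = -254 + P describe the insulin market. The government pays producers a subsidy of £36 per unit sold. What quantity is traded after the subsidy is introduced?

x' = 283.5

Pre-subsidy: 785 - P = -254 + P gives P* = 519.5, x* = 265.5.
With the subsidy, sellers receive Ps = Pb + 36 for each unit, where Pb is the price buyers pay.
Supply in terms of Pb becomes xs = -254 + 1(Pb + 36) = -218 + Pb. Setting this equal to demand: 785 - Pb = -218 + Pb, so Pb = 501.5.
Sellers receive Ps = 501.5 + 36 = 537.5; x' = 785 − 1·501.5 = 283.5.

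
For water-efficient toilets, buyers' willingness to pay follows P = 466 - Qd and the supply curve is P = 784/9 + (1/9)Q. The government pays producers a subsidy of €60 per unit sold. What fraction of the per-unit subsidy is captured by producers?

Pre-subsidy: 466 - Q = 784/9 + (1/9)Q gives Q* = 341 and P* = 125.
With the subsidy, sellers receive Ps = Pb + 60 for each unit, where Pb is the price buyers pay.
On the curves, Pb = 466 - Q and Ps = 784/9 + (1/9)Q; the wedge Ps − Pb = 60 gives 784/9 + (1/9)Q − (466 - Q) = 60, so Q' = 395.
Then Pb = 466 − 1·395 = 71 and Ps = 784/9 + (1/9)·395 = 131.
Buyers' price falls by P* − Pb = 125 − 71 = 54; sellers' price rises by Ps − P* = 131 − 125 = 6.
So producers capture 6/60 = 0.1 of each unit of subsidy.

Producer share = 0.1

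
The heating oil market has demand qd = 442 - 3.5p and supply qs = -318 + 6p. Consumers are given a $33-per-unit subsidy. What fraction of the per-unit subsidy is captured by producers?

Producer share = 7/19

Pre-subsidy: 442 - 3.5p = -318 + 6p gives p* = 80, q* = 162.
With the rebate, buyers effectively pay pb = ps − 33, where ps is the price sellers receive.
Demand in terms of ps becomes qd = 442 − 3.5(ps − 33) = 557.5 - 3.5ps. Setting this equal to supply: 557.5 - 3.5ps = -318 + 6ps, so ps = 1751/19.
Buyers pay pb = 1751/19 − 33 = 1124/19; q' = -318 + 6·(1751/19) = 4464/19.
Buyers' price falls by p* − pb = 80 − 1124/19 = 396/19; sellers' price rises by ps − p* = 1751/19 − 80 = 231/19.
So producers capture (231/19)/33 = 7/19 of each unit of subsidy.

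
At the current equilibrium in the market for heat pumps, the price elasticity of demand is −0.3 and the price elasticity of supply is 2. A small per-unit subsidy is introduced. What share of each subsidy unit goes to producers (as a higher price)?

For a small subsidy around the equilibrium, the benefit split depends on the relative slopes, which at a point are proportional to the elasticities.
Buyer share = εs/(εs + |εd|) = 2/(2 + 0.3) = 20/23; seller share = |εd|/(εs + |εd|) = 3/23.
So producers capture 3/23 of the subsidy.

Producer share = 3/23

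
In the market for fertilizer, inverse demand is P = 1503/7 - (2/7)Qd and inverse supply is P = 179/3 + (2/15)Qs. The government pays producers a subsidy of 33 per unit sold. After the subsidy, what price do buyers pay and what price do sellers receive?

Buyers pay 86.5; sellers receive 119.5

Pre-subsidy: 1503/7 - (2/7)Q = 179/3 + (2/15)Q gives Q* = 370 and P* = 109.
With the subsidy, sellers receive Ps = Pb + 33 for each unit, where Pb is the price buyers pay.
On the curves, Pb = 1503/7 - (2/7)Q and Ps = 179/3 + (2/15)Q; the wedge Ps − Pb = 33 gives 179/3 + (2/15)Q − (1503/7 - (2/7)Q) = 33, so Q' = 448.75.
Then Pb = 1503/7 − (2/7)·448.75 = 86.5 and Ps = 179/3 + (2/15)·448.75 = 119.5.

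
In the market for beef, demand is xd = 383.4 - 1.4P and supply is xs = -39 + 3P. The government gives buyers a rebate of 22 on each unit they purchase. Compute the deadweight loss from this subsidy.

Pre-subsidy: 383.4 - 1.4P = -39 + 3P gives P* = 96, x* = 249.
With the rebate, buyers effectively pay Pb = Ps − 22, where Ps is the price sellers receive.
Demand in terms of Ps becomes xd = 383.4 − 1.4(Ps − 22) = 414.2 - 1.4Ps. Setting this equal to supply: 414.2 - 1.4Ps = -39 + 3Ps, so Ps = 103.
Buyers pay Pb = 103 − 22 = 81; x' = -39 + 3·103 = 270.
The subsidy expands output by 270 − 249 = 21 past the efficient level; on those units the gap between marginal cost and willingness to pay runs from 0 up to 22.
DWL = ½ × 22 × 21 = 231.

Deadweight loss = 231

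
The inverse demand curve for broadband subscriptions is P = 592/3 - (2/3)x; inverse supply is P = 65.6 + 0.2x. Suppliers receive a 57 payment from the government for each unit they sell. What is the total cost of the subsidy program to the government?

Pre-subsidy: 592/3 - (2/3)x = 65.6 + 0.2x gives x* = 152 and P* = 96.
With the subsidy, sellers receive Ps = Pb + 57 for each unit, where Pb is the price buyers pay.
On the curves, Pb = 592/3 - (2/3)x and Ps = 65.6 + 0.2x; the wedge Ps − Pb = 57 gives 65.6 + 0.2x − (592/3 - (2/3)x) = 57, so x' = 2831/13.
Then Pb = 592/3 − (2/3)·(2831/13) = 678/13 and Ps = 65.6 + 0.2·(2831/13) = 1419/13.
Government outlay = subsidy × quantity = 57 × 2831/13 = 161367/13.

Government cost = 161367/13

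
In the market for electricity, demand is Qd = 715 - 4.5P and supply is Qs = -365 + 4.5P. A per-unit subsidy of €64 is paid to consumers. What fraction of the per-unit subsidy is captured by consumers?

Consumer share = 0.5

Pre-subsidy: 715 - 4.5P = -365 + 4.5P gives P* = 120, Q* = 175.
With the rebate, buyers effectively pay Pb = Ps − 64, where Ps is the price sellers receive.
Demand in terms of Ps becomes Qd = 715 − 4.5(Ps − 64) = 1003 - 4.5Ps. Setting this equal to supply: 1003 - 4.5Ps = -365 + 4.5Ps, so Ps = 152.
Buyers pay Pb = 152 − 64 = 88; Q' = -365 + 4.5·152 = 319.
Buyers' price falls by P* − Pb = 120 − 88 = 32; sellers' price rises by Ps − P* = 152 − 120 = 32.
So consumers capture 32/64 = 0.5 of each unit of subsidy.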